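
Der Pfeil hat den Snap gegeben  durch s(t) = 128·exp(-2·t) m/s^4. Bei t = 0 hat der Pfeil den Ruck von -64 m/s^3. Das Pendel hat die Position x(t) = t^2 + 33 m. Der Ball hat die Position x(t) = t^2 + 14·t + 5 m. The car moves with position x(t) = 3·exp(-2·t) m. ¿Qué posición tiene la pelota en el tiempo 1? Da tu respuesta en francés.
En utilisant x(t) = t^2 + 14·t + 5 et en substituant t = 1, nous trouvons x = 20.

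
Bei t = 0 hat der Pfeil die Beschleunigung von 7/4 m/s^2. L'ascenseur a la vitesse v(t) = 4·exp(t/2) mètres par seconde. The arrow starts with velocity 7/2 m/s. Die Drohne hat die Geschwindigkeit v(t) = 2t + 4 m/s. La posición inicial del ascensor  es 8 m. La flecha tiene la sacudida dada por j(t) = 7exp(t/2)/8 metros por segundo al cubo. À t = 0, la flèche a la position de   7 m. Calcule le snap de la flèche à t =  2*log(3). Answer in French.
Nous devons dériver notre équation du jerk j(t) = 7·exp(t/2)/8 1 fois. La dérivée du jerk donne le snap: s(t) = 7·exp(t/2)/16. En utilisant s(t) = 7·exp(t/2)/16 et en substituant t = 2*log(3), nous trouvons s = 21/16.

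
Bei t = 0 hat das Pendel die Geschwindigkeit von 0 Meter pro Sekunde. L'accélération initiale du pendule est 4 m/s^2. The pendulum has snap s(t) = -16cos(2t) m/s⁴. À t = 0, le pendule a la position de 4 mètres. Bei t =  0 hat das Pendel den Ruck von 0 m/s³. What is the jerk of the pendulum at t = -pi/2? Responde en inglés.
We need to integrate our snap equation s(t) = -16·cos(2·t) 1 time. The integral of snap, with j(0) = 0, gives jerk: j(t) = -8·sin(2·t). From the given jerk equation j(t) = -8·sin(2·t), we substitute t = -pi/2 to get j = 0.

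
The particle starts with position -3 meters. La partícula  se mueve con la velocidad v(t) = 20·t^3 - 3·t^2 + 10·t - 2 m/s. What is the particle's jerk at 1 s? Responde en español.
Para resolver esto, necesitamos tomar 2 derivadas de nuestra ecuación de la velocidad v(t) = 20·t^3 - 3·t^2 + 10·t - 2. Tomando d/dt de v(t), encontramos a(t) = 60·t^2 - 6·t + 10. La derivada de la aceleración da la sacudida: j(t) = 120·t - 6. Tenemos la sacudida j(t) = 120·t - 6. Sustituyendo t = 1: j(1) = 114.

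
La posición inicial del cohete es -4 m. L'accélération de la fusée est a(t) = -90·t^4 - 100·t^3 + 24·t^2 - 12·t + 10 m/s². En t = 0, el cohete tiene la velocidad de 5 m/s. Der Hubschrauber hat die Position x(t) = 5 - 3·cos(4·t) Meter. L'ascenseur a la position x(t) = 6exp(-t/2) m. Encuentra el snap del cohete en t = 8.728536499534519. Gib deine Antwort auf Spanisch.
Debemos derivar nuestra ecuación de la aceleración a(t) = -90·t^4 - 100·t^3 + 24·t^2 - 12·t + 10 2 veces. Tomando d/dt de a(t), encontramos j(t) = -360·t^3 - 300·t^2 + 48·t - 12. Derivando la sacudida, obtenemos el snap: s(t) = -1080·t^2 - 600·t + 48. Usando s(t) = -1080·t^2 - 600·t + 48 y sustituyendo t = 8.728536499534519, encontramos s = -87471.4592773235.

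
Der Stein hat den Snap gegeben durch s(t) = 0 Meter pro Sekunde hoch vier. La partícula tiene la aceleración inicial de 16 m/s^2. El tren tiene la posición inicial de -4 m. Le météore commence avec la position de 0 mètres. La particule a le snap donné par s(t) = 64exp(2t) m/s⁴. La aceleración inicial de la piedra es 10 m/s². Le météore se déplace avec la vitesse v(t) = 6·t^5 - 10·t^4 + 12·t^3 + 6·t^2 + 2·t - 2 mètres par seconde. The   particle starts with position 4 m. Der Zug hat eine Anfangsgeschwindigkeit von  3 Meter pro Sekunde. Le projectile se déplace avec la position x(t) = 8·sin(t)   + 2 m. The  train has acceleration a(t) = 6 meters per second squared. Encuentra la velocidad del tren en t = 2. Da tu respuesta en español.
Debemos encontrar la integral de nuestra ecuación de la aceleración a(t) = 6 1 vez. Tomando ∫a(t)dt y aplicando v(0) = 3, encontramos v(t) = 6·t + 3. De la ecuación de la velocidad v(t) = 6·t + 3, sustituimos t = 2 para obtener v = 15.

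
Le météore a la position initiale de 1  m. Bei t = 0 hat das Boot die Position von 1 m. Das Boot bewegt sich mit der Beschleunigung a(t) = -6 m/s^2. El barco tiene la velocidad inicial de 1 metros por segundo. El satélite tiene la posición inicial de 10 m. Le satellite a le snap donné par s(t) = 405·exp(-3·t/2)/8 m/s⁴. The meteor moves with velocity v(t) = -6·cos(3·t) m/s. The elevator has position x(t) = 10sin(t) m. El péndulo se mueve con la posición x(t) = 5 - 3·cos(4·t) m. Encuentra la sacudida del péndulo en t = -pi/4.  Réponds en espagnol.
Debemos derivar nuestra ecuación de la posición x(t) = 5 - 3·cos(4·t) 3 veces. Tomando d/dt de x(t), encontramos v(t) = 12·sin(4·t). Derivando la velocidad, obtenemos la aceleración: a(t) = 48·cos(4·t). La derivada de la aceleración da la sacudida: j(t) = -192·sin(4·t). Tenemos la sacudida j(t) = -192·sin(4·t). Sustituyendo t = -pi/4: j(-pi/4) = 0.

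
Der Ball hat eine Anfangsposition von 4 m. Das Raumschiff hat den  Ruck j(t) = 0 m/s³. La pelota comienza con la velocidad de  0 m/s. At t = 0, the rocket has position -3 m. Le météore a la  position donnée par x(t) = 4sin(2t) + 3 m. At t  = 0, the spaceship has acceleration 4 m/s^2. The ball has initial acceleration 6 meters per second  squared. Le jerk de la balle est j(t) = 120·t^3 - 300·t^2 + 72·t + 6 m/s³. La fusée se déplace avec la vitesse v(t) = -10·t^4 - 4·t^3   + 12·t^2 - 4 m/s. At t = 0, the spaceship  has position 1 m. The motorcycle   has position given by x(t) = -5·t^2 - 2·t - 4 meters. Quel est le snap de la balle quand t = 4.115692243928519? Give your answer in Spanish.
Partiendo de la sacudida j(t) = 120·t^3 - 300·t^2 + 72·t + 6, tomamos 1 derivada. Tomando d/dt de j(t), encontramos s(t) = 360·t^2 - 600·t + 72. Usando s(t) = 360·t^2 - 600·t + 72 y sustituyendo t = 4.115692243928519, encontramos s = 3700.59680646690.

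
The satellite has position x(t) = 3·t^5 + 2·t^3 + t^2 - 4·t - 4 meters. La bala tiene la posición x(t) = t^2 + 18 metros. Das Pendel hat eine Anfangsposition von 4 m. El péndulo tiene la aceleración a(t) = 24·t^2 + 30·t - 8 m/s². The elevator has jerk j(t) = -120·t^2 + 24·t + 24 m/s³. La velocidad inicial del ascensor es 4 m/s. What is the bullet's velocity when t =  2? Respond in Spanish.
Partiendo de la posición x(t) = t^2 + 18, tomamos 1 derivada. Derivando la posición, obtenemos la velocidad: v(t) = 2·t. Usando v(t) = 2·t y sustituyendo t = 2, encontramos v = 4.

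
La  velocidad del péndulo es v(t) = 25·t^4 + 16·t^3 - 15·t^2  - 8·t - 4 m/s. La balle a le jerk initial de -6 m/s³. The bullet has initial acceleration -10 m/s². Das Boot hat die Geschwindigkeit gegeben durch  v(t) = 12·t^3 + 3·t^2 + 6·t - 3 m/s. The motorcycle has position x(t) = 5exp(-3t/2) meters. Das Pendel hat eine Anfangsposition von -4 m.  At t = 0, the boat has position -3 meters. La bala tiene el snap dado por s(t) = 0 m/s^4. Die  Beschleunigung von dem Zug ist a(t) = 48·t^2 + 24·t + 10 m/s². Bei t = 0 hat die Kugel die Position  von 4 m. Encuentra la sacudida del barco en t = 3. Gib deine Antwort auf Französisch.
Pour résoudre ceci, nous devons prendre 2 dérivées de notre équation de la vitesse v(t) = 12·t^3 + 3·t^2 + 6·t - 3. La dérivée de la vitesse donne l'accélération: a(t) = 36·t^2 + 6·t + 6. La dérivée de l'accélération donne le jerk: j(t) = 72·t + 6. Nous avons le jerk j(t) = 72·t + 6. En substituant t = 3: j(3) = 222.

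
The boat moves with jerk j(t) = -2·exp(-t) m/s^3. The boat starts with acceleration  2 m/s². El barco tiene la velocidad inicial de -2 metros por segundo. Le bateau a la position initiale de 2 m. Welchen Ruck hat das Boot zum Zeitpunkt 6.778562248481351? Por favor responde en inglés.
From the given jerk equation j(t) = -2·exp(-t), we substitute t = 6.778562248481351 to get j = -0.00227581950851422.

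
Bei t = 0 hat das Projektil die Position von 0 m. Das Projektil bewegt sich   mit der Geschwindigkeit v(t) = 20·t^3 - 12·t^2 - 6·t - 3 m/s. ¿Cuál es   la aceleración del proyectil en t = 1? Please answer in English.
To solve this, we need to take 1 derivative of our velocity equation v(t) = 20·t^3 - 12·t^2 - 6·t - 3. The derivative of velocity gives acceleration: a(t) = 60·t^2 - 24·t - 6. We have acceleration a(t) = 60·t^2 - 24·t - 6. Substituting t = 1: a(1) = 30.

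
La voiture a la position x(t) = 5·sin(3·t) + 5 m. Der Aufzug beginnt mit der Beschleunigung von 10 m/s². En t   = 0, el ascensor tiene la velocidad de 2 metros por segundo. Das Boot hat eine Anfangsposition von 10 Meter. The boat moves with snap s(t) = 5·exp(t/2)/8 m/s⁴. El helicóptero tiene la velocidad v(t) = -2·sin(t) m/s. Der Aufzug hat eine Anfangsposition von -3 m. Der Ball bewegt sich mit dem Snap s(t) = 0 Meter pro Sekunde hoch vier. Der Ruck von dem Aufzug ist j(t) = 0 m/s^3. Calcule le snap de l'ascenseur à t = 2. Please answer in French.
Pour résoudre ceci, nous devons prendre 1 dérivée de notre équation du jerk j(t) = 0. La dérivée du jerk donne le snap: s(t) = 0. De l'équation du snap s(t) = 0, nous substituons t = 2 pour obtenir s = 0.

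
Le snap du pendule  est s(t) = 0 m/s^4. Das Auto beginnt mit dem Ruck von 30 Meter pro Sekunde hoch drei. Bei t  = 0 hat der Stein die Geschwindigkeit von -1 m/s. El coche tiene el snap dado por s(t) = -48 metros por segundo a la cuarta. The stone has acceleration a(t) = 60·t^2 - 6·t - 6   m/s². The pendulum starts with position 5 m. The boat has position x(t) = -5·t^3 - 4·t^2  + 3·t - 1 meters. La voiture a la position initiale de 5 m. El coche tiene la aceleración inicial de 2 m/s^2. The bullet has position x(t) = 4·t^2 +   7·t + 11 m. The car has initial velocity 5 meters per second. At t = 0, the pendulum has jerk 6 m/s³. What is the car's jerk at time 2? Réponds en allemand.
Um dies zu lösen, müssen wir 1 Integral unserer Gleichung für den Snap s(t) = -48 finden. Das Integral von dem Snap, mit j(0) = 30, ergibt den Ruck: j(t) = 30 - 48·t. Wir haben den Ruck j(t) = 30 - 48·t. Durch Einsetzen von t = 2: j(2) = -66.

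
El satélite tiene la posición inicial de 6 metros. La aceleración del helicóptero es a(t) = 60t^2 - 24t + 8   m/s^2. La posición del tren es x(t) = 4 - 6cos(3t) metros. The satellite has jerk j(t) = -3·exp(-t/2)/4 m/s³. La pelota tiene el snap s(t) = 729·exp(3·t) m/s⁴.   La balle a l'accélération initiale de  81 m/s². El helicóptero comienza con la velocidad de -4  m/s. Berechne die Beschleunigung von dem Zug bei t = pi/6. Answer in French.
Nous devons dériver notre équation de la position x(t) = 4 - 6·cos(3·t) 2 fois. En dérivant la position, nous obtenons la vitesse: v(t) = 18·sin(3·t). En dérivant la vitesse, nous obtenons l'accélération: a(t) = 54·cos(3·t). En utilisant a(t) = 54·cos(3·t) et en substituant t = pi/6, nous trouvons a = 0.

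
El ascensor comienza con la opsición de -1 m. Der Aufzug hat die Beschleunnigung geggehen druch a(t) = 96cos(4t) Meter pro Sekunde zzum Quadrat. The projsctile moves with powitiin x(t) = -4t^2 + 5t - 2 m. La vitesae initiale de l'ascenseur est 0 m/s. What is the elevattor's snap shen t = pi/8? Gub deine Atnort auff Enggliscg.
We must differentiate our acceleration equation a(t) = 96·cos(4·t) 2 times. The derivative of acceleration gives jerk: j(t) = -384·sin(4·t). The derivative of jerk gives snap: s(t) = -1536·cos(4·t). From the given snap equation s(t) = -1536·cos(4·t), we substitute t = pi/8 to get s = 0.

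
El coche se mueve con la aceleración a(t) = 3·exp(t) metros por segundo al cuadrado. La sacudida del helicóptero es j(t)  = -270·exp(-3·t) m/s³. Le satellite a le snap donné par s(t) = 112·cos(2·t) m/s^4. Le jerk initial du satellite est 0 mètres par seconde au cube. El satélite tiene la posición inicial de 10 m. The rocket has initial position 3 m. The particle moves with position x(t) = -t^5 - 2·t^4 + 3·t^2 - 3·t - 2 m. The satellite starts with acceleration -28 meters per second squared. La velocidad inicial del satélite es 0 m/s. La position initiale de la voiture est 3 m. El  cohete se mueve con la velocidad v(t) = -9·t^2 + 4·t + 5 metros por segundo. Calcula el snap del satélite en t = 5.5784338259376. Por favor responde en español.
Usando s(t) = 112·cos(2·t) y sustituyendo t = 5.5784338259376, encontramos s = 17.9866307645158.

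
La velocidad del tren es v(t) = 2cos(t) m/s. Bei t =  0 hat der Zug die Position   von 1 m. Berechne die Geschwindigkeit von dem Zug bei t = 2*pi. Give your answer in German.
Wir haben die Geschwindigkeit v(t) = 2·cos(t). Durch Einsetzen von t = 2*pi: v(2*pi) = 2.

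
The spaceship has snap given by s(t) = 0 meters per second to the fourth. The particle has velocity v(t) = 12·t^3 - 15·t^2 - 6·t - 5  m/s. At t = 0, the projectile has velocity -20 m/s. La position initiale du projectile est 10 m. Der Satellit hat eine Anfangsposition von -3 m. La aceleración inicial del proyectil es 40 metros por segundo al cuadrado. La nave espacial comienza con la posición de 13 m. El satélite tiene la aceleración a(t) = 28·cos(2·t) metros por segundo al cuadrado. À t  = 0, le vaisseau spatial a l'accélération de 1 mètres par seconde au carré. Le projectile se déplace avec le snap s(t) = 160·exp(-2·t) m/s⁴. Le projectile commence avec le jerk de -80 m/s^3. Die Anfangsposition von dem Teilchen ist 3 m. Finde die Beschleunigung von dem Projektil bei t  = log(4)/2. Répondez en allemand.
Ausgehend von dem Snap s(t) = 160·exp(-2·t), nehmen wir 2 Integrale. Mit ∫s(t)dt und Anwendung von j(0) = -80, finden wir j(t) = -80·exp(-2·t). Durch Integration von dem Ruck und Verwendung der Anfangsbedingung a(0) = 40, erhalten wir a(t) = 40·exp(-2·t). Mit a(t) = 40·exp(-2·t) und Einsetzen von t = log(4)/2, finden wir a = 10.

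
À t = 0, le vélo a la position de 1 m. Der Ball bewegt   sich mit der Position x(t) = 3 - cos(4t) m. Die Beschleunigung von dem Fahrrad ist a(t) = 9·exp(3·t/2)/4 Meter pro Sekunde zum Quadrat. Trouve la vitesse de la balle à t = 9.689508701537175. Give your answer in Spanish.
Para resolver esto, necesitamos tomar 1 derivada de nuestra ecuación de la posición x(t) = 3 - cos(4·t). La derivada de la posición da la velocidad: v(t) = 4·sin(4·t). Usando v(t) = 4·sin(4·t) y sustituyendo t = 9.689508701537175, encontramos v = 3.48731377276517.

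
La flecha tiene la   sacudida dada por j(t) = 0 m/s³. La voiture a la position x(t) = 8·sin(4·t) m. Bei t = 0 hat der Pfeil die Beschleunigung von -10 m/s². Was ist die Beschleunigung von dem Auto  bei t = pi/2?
Ausgehend von der Position x(t) = 8·sin(4·t), nehmen wir 2 Ableitungen. Mit d/dt von x(t) finden wir v(t) = 32·cos(4·t). Mit d/dt von v(t) finden wir a(t) = -128·sin(4·t). Mit a(t) = -128·sin(4·t) und Einsetzen von t = pi/2, finden wir a = 0.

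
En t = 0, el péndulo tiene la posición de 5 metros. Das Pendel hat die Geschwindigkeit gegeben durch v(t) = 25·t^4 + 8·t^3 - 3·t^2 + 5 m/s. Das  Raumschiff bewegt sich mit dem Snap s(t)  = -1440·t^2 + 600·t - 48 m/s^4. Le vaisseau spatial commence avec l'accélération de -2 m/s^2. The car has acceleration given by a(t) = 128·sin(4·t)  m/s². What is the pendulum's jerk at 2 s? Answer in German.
Wir müssen unsere Gleichung für die Geschwindigkeit v(t) = 25·t^4 + 8·t^3 - 3·t^2 + 5 2-mal ableiten. Durch Ableiten von der Geschwindigkeit erhalten wir die Beschleunigung: a(t) = 100·t^3 + 24·t^2 - 6·t. Durch Ableiten von der Beschleunigung erhalten wir den Ruck: j(t) = 300·t^2 + 48·t - 6. Wir haben den Ruck j(t) = 300·t^2 + 48·t - 6. Durch Einsetzen von t = 2: j(2) = 1290.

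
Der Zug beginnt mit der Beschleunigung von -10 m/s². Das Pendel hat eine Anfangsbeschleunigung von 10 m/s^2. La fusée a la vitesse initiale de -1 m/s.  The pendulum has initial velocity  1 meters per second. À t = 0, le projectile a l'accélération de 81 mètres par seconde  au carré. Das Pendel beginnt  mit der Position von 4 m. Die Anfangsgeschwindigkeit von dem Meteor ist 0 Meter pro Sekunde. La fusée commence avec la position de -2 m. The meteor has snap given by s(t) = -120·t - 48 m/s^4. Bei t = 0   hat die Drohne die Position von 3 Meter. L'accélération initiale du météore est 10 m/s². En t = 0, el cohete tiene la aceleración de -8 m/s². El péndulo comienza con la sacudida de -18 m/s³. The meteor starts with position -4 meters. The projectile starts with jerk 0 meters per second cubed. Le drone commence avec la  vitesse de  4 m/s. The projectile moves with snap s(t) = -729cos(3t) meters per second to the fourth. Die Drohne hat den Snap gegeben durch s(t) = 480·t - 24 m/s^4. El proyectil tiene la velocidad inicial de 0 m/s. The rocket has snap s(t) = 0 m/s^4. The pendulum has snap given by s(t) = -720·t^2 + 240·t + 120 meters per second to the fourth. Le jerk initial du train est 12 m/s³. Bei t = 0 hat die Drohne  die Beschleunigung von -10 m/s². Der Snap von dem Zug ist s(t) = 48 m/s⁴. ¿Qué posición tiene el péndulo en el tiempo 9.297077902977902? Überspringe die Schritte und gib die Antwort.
La respuesta es -1117233.32377579.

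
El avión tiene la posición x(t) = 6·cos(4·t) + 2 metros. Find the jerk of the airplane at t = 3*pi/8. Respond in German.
Wir müssen unsere Gleichung für die Position x(t) = 6·cos(4·t) + 2 3-mal ableiten. Mit d/dt von x(t) finden wir v(t) = -24·sin(4·t). Mit d/dt von v(t) finden wir a(t) = -96·cos(4·t). Mit d/dt von a(t) finden wir j(t) = 384·sin(4·t). Wir haben den Ruck j(t) = 384·sin(4·t). Durch Einsetzen von t = 3*pi/8: j(3*pi/8) = -384.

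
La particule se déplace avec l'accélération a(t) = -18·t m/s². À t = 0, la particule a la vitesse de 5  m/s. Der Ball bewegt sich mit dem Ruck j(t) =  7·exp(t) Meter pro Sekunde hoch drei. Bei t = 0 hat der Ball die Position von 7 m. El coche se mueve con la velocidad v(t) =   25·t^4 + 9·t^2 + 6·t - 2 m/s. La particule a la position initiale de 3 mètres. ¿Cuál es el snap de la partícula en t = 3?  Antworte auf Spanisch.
Partiendo de la aceleración a(t) = -18·t, tomamos 2 derivadas. Derivando la aceleración, obtenemos la sacudida: j(t) = -18. Tomando d/dt de j(t), encontramos s(t) = 0. De la ecuación del snap s(t) = 0, sustituimos t = 3 para obtener s = 0.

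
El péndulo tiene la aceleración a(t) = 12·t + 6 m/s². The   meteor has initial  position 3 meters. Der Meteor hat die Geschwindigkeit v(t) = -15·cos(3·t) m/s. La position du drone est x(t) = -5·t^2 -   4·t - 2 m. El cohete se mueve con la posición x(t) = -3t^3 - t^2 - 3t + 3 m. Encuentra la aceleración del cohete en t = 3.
Partiendo de la posición x(t) = -3·t^3 - t^2 - 3·t + 3, tomamos 2 derivadas. La derivada de la posición da la velocidad: v(t) = -9·t^2 - 2·t - 3. Tomando d/dt de v(t), encontramos a(t) = -18·t - 2. De la ecuación de la aceleración a(t) = -18·t - 2, sustituimos t = 3 para obtener a = -56.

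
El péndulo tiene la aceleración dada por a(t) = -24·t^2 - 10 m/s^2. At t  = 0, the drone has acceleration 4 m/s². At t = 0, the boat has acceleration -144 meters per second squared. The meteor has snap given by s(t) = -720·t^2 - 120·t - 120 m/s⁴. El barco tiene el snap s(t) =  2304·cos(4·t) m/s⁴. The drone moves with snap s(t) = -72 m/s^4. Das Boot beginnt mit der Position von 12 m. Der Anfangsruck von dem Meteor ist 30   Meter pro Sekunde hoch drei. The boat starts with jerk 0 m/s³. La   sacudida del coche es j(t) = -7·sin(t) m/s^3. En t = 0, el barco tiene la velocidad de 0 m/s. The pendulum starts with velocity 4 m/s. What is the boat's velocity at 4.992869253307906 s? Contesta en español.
Para resolver esto, necesitamos tomar 3 antiderivadas de nuestra ecuación del snap s(t) = 2304·cos(4·t). Tomando ∫s(t)dt y aplicando j(0) = 0, encontramos j(t) = 576·sin(4·t). La integral de la sacudida, con a(0) = -144, da la aceleración: a(t) = -144·cos(4·t). Tomando ∫a(t)dt y aplicando v(0) = 0, encontramos v(t) = -36·sin(4·t). Tenemos la velocidad v(t) = -36·sin(4·t). Sustituyendo t = 4.992869253307906: v(4.992869253307906) = -32.4336875989726.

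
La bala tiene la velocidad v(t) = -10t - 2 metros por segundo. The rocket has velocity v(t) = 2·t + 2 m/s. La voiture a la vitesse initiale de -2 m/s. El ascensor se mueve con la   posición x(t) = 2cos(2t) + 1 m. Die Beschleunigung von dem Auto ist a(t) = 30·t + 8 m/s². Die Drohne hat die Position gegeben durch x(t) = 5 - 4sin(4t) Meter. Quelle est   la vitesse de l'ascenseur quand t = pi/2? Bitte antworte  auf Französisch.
Nous devons dériver notre équation de la position x(t) = 2·cos(2·t) + 1 1 fois. En dérivant la position, nous obtenons la vitesse: v(t) = -4·sin(2·t). De l'équation de la vitesse v(t) = -4·sin(2·t), nous substituons t = pi/2 pour obtenir v = 0.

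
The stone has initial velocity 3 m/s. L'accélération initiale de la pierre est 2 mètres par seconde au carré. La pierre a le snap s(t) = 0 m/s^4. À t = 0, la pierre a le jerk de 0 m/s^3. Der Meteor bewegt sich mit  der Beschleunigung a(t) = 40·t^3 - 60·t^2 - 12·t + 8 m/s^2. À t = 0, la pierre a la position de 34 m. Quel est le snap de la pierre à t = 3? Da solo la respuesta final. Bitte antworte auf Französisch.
À t = 3, s = 0.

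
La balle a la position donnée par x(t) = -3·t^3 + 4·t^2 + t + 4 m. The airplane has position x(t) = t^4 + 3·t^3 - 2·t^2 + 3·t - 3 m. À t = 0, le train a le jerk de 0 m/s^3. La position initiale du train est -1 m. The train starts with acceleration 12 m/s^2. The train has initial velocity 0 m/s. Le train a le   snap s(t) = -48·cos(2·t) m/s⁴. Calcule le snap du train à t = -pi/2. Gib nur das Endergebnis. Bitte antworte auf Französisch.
La réponse est 48.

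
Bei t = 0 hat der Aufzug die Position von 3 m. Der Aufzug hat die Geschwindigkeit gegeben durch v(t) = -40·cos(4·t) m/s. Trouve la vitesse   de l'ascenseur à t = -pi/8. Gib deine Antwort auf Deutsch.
Mit v(t) = -40·cos(4·t) und Einsetzen von t = -pi/8, finden wir v = 0.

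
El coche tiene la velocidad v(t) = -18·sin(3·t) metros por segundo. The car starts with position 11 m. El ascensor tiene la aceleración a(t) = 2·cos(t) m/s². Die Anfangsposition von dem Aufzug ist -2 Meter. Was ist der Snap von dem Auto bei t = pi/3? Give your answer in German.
Um dies zu lösen, müssen wir 3 Ableitungen unserer Gleichung für die Geschwindigkeit v(t) = -18·sin(3·t) nehmen. Mit d/dt von v(t) finden wir a(t) = -54·cos(3·t). Die Ableitung von der Beschleunigung ergibt den Ruck: j(t) = 162·sin(3·t). Durch Ableiten von dem Ruck erhalten wir den Snap: s(t) = 486·cos(3·t). Aus der Gleichung für den Snap s(t) = 486·cos(3·t), setzen wir t = pi/3 ein und erhalten s = -486.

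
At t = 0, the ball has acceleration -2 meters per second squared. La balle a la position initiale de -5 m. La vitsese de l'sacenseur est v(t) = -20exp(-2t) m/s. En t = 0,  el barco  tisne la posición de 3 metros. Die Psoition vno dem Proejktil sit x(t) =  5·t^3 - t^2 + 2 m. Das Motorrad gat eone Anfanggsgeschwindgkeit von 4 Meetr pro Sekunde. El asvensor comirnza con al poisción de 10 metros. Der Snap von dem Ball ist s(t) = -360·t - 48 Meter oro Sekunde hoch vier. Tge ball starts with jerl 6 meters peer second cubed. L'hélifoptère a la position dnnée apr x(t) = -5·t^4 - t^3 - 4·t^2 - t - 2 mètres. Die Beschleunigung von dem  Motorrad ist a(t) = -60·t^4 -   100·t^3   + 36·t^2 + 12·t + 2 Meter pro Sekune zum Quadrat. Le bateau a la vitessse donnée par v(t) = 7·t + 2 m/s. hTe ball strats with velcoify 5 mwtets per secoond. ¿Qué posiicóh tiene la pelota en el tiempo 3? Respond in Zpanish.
Para resolver esto, necesitamos tomar 4 antiderivadas de nuestra ecuación del snap s(t) = -360·t - 48. La antiderivada del snap, con j(0) = 6, da la sacudida: j(t) = -180·t^2 - 48·t + 6. Integrando la sacudida y usando la condición inicial a(0) = -2, obtenemos a(t) = -60·t^3 - 24·t^2 + 6·t - 2. Tomando ∫a(t)dt y aplicando v(0) = 5, encontramos v(t) = -15·t^4 - 8·t^3 + 3·t^2 - 2·t + 5. Tomando ∫v(t)dt y aplicando x(0) = -5, encontramos x(t) = -3·t^5 - 2·t^4 + t^3 - t^2 + 5·t - 5. Tenemos la posición x(t) = -3·t^5 - 2·t^4 + t^3 - t^2 + 5·t - 5. Sustituyendo t = 3: x(3) = -863.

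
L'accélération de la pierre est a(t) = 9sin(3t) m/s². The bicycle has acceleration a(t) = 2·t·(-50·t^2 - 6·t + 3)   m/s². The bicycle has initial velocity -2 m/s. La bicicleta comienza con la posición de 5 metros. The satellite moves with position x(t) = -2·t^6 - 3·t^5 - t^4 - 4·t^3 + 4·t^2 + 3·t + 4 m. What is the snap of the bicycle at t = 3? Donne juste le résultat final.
At t = 3, s = -1824.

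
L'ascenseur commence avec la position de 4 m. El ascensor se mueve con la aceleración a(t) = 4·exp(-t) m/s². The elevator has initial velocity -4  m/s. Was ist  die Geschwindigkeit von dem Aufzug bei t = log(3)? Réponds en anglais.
Starting from acceleration a(t) = 4·exp(-t), we take 1 integral. The integral of acceleration, with v(0) = -4, gives velocity: v(t) = -4·exp(-t). We have velocity v(t) = -4·exp(-t). Substituting t = log(3): v(log(3)) = -4/3.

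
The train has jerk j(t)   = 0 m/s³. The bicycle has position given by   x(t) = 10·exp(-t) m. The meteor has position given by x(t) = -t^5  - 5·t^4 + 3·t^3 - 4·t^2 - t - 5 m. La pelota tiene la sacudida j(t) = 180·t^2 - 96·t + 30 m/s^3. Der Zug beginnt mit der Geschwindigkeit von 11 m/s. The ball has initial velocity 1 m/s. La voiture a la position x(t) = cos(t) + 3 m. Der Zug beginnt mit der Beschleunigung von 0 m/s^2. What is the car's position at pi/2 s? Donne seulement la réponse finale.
At t = pi/2, x = 3.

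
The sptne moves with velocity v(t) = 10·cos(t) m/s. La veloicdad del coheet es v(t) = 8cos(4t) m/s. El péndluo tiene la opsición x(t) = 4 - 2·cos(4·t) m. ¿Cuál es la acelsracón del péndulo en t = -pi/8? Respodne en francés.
Nous devons dériver notre équation de la position x(t) = 4 - 2·cos(4·t) 2 fois. En dérivant la position, nous obtenons la vitesse: v(t) = 8·sin(4·t). La dérivée de la vitesse donne l'accélération: a(t) = 32·cos(4·t). Nous avons l'accélération a(t) = 32·cos(4·t). En substituant t = -pi/8: a(-pi/8) = 0.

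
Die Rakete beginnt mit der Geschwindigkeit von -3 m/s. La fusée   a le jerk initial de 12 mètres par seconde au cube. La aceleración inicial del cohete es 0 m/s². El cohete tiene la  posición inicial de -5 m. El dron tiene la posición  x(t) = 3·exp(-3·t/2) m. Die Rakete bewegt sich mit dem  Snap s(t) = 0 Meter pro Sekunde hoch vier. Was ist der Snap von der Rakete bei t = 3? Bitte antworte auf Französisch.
De l'équation du snap s(t) = 0, nous substituons t = 3 pour obtenir s = 0.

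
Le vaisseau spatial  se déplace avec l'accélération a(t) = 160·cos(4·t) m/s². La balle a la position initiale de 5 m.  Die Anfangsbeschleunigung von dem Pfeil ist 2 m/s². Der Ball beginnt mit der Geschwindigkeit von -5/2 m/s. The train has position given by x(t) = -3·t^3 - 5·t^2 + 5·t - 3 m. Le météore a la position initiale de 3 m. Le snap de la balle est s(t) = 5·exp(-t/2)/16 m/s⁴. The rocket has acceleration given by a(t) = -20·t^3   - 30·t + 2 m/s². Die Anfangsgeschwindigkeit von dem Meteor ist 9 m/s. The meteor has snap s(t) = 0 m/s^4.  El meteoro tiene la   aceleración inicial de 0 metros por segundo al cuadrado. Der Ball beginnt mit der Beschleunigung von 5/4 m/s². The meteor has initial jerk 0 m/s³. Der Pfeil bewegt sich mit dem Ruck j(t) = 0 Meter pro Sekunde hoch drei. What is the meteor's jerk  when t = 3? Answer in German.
Ausgehend von dem Snap s(t) = 0, nehmen wir 1 Integral. Das Integral von dem Snap, mit j(0) = 0, ergibt den Ruck: j(t) = 0. Aus der Gleichung für den Ruck j(t) = 0, setzen wir t = 3 ein und erhalten j = 0.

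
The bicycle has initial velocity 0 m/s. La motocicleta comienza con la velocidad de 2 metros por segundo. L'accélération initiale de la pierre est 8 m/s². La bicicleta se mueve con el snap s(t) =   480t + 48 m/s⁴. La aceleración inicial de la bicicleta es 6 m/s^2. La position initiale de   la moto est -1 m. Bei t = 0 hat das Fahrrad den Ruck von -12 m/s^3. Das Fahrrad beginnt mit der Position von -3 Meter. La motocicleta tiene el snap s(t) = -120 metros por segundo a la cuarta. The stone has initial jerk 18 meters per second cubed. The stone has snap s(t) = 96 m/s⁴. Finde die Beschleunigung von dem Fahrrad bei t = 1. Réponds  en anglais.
To solve this, we need to take 2 antiderivatives of our snap equation s(t) = 480·t + 48. The integral of snap is jerk. Using j(0) = -12, we get j(t) = 240·t^2 + 48·t - 12. The antiderivative of jerk, with a(0) = 6, gives acceleration: a(t) = 80·t^3 + 24·t^2 - 12·t + 6. We have acceleration a(t) = 80·t^3 + 24·t^2 - 12·t + 6. Substituting t = 1: a(1) = 98.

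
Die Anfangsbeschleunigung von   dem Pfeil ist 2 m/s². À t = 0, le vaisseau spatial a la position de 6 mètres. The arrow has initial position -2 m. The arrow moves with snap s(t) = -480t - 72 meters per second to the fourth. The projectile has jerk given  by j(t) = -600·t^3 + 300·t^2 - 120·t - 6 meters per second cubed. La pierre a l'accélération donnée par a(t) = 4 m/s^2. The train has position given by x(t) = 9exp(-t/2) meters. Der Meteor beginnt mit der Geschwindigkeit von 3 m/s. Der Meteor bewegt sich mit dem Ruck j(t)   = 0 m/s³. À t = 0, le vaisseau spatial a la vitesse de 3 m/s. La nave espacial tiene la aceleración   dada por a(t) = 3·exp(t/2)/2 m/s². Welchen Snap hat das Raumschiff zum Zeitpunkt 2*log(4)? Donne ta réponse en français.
En partant de l'accélération a(t) = 3·exp(t/2)/2, nous prenons 2 dérivées. En dérivant l'accélération, nous obtenons le jerk: j(t) = 3·exp(t/2)/4. La dérivée du jerk donne le snap: s(t) = 3·exp(t/2)/8. Nous avons le snap s(t) = 3·exp(t/2)/8. En substituant t = 2*log(4): s(2*log(4)) = 3/2.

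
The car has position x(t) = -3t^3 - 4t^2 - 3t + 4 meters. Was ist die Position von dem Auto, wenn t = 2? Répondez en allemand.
Mit x(t) = -3·t^3 - 4·t^2 - 3·t + 4 und Einsetzen von t = 2, finden wir x = -42.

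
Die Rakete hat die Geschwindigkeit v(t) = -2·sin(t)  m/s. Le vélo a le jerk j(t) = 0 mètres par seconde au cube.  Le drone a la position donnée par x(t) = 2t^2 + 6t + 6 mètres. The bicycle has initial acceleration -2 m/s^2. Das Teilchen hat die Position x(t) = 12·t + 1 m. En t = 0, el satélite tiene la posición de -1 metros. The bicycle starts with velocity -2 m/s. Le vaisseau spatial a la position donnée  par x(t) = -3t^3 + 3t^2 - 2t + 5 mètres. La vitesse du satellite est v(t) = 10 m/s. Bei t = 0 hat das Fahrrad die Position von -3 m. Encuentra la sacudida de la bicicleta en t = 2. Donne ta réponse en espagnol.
Usando j(t) = 0 y sustituyendo t = 2, encontramos j = 0.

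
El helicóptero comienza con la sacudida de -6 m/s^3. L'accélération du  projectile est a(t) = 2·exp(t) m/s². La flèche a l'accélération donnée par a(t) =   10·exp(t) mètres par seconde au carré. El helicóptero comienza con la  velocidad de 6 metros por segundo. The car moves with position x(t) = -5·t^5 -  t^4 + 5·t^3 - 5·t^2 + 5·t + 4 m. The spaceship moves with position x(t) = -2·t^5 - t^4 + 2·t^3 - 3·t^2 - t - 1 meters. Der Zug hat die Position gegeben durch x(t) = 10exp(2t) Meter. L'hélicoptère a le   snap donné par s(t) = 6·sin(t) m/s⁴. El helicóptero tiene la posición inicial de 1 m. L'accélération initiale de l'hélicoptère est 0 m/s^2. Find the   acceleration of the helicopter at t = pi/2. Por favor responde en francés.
Pour résoudre ceci, nous devons prendre 2 intégrales de notre équation du snap s(t) = 6·sin(t). En prenant ∫s(t)dt et en appliquant j(0) = -6, nous trouvons j(t) = -6·cos(t). La primitive du jerk, avec a(0) = 0, donne l'accélération: a(t) = -6·sin(t). Nous avons l'accélération a(t) = -6·sin(t). En substituant t = pi/2: a(pi/2) = -6.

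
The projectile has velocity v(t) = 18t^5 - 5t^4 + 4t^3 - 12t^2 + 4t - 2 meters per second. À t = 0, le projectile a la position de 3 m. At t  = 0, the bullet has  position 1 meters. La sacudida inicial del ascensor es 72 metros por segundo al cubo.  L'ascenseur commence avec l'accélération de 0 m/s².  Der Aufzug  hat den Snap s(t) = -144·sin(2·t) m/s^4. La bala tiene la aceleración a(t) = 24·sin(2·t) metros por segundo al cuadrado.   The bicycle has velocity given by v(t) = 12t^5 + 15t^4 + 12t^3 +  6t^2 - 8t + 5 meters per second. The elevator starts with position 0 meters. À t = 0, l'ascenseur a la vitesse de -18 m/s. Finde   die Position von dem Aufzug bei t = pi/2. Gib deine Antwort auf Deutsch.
Wir müssen die Stammfunktion unserer Gleichung für den Snap s(t) = -144·sin(2·t) 4-mal finden. Die Stammfunktion von dem Snap, mit j(0) = 72, ergibt den Ruck: j(t) = 72·cos(2·t). Mit ∫j(t)dt und Anwendung von a(0) = 0, finden wir a(t) = 36·sin(2·t). Durch Integration von der Beschleunigung und Verwendung der Anfangsbedingung v(0) = -18, erhalten wir v(t) = -18·cos(2·t). Das Integral von der Geschwindigkeit, mit x(0) = 0, ergibt die Position: x(t) = -9·sin(2·t). Aus der Gleichung für die Position x(t) = -9·sin(2·t), setzen wir t = pi/2 ein und erhalten x = 0.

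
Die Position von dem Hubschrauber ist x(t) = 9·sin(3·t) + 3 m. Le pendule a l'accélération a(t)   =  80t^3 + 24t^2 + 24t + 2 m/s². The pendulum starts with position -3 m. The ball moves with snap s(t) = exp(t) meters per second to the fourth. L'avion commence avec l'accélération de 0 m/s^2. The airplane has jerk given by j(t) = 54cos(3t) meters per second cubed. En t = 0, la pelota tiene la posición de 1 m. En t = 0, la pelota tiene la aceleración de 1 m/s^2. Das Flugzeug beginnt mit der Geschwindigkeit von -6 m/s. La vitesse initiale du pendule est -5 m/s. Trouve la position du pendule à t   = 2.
Pour résoudre ceci, nous devons prendre 2 primitives de notre équation de l'accélération a(t) = 80·t^3 + 24·t^2 + 24·t + 2. En intégrant l'accélération et en utilisant la condition initiale v(0) = -5, nous obtenons v(t) = 20·t^4 + 8·t^3 + 12·t^2 + 2·t - 5. La primitive de la vitesse, avec x(0) = -3, donne la position: x(t) = 4·t^5 + 2·t^4 + 4·t^3 + t^2 - 5·t - 3. Nous avons la position x(t) = 4·t^5 + 2·t^4 + 4·t^3 + t^2 - 5·t - 3. En substituant t = 2: x(2) = 183.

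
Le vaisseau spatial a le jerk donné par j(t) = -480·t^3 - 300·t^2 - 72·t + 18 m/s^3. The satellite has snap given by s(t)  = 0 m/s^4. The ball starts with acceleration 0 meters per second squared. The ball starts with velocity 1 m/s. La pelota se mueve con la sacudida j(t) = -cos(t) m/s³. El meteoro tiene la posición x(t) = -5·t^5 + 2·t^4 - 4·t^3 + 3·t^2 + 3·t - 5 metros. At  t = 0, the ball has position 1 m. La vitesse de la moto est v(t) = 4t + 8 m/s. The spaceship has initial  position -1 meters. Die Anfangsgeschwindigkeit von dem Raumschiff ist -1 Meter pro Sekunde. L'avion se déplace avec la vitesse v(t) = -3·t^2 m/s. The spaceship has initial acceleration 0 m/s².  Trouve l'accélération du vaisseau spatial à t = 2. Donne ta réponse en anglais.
We must find the integral of our jerk equation j(t) = -480·t^3 - 300·t^2 - 72·t + 18 1 time. Integrating jerk and using the initial condition a(0) = 0, we get a(t) = 2·t·(-60·t^3 - 50·t^2 - 18·t + 9). We have acceleration a(t) = 2·t·(-60·t^3 - 50·t^2 - 18·t + 9). Substituting t = 2: a(2) = -2828.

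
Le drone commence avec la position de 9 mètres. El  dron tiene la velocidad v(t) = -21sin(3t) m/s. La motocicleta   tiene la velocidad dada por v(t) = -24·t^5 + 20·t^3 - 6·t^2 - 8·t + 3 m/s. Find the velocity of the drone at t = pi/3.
Using v(t) = -21·sin(3·t) and substituting t = pi/3, we find v = 0.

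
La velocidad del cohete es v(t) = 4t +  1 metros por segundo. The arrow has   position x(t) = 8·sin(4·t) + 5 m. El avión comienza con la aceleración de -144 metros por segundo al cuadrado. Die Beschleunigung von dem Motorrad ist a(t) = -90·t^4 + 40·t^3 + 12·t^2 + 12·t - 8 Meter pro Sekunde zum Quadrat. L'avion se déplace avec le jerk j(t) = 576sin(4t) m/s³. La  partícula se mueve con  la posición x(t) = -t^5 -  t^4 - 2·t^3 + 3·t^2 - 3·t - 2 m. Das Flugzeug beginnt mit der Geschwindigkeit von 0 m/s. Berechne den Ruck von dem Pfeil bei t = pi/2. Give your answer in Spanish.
Partiendo de la posición x(t) = 8·sin(4·t) + 5, tomamos 3 derivadas. Tomando d/dt de x(t), encontramos v(t) = 32·cos(4·t). Derivando la velocidad, obtenemos la aceleración: a(t) = -128·sin(4·t). Derivando la aceleración, obtenemos la sacudida: j(t) = -512·cos(4·t). Tenemos la sacudida j(t) = -512·cos(4·t). Sustituyendo t = pi/2: j(pi/2) = -512.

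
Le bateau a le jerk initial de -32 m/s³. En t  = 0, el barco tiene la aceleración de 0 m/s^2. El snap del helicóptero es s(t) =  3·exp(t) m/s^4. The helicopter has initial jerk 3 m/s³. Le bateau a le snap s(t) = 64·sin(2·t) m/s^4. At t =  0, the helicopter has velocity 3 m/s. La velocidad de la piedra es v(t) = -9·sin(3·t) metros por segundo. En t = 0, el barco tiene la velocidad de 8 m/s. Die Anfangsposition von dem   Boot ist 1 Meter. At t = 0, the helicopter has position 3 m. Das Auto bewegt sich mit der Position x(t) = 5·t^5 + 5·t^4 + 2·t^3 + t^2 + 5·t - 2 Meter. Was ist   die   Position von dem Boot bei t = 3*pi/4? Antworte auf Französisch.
En partant du snap s(t) = 64·sin(2·t), nous prenons 4 primitives. La primitive du snap, avec j(0) = -32, donne le jerk: j(t) = -32·cos(2·t). La primitive du jerk, avec a(0) = 0, donne l'accélération: a(t) = -16·sin(2·t). En prenant ∫a(t)dt et en appliquant v(0) = 8, nous trouvons v(t) = 8·cos(2·t). En prenant ∫v(t)dt et en appliquant x(0) = 1, nous trouvons x(t) = 4·sin(2·t) + 1. Nous avons la position x(t) = 4·sin(2·t) + 1. En substituant t = 3*pi/4: x(3*pi/4) = -3.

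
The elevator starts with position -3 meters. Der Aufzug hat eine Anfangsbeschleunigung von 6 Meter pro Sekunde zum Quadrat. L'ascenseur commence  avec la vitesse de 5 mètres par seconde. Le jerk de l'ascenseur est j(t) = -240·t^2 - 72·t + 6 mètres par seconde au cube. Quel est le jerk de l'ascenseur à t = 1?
Nous avons le jerk j(t) = -240·t^2 - 72·t + 6. En substituant t = 1: j(1) = -306.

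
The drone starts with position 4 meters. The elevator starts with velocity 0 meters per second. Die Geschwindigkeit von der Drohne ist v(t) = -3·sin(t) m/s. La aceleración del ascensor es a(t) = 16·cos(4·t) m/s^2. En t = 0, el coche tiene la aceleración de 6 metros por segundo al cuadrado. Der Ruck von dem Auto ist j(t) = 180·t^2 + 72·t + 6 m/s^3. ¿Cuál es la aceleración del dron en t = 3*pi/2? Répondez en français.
Pour résoudre ceci, nous devons prendre 1 dérivée de notre équation de la vitesse v(t) = -3·sin(t). En prenant d/dt de v(t), nous trouvons a(t) = -3·cos(t). De l'équation de l'accélération a(t) = -3·cos(t), nous substituons t = 3*pi/2 pour obtenir a = 0.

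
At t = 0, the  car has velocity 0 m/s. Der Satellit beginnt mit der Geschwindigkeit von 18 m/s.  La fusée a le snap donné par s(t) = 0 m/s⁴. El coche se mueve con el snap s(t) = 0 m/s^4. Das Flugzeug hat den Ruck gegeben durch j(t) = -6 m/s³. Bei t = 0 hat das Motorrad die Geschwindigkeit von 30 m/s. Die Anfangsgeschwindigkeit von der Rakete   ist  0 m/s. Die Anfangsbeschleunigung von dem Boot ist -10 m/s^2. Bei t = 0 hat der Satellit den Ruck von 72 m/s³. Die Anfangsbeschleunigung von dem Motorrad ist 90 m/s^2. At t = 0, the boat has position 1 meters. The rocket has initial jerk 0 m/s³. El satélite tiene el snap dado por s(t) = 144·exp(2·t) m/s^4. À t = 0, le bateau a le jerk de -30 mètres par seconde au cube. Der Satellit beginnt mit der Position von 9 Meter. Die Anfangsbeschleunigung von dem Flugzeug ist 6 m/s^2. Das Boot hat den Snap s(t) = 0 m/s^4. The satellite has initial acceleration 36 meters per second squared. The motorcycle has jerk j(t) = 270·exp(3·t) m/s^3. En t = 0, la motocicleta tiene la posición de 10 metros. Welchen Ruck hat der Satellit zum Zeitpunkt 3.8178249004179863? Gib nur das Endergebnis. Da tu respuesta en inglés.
j(3.8178249004179863) = 149091.564026350.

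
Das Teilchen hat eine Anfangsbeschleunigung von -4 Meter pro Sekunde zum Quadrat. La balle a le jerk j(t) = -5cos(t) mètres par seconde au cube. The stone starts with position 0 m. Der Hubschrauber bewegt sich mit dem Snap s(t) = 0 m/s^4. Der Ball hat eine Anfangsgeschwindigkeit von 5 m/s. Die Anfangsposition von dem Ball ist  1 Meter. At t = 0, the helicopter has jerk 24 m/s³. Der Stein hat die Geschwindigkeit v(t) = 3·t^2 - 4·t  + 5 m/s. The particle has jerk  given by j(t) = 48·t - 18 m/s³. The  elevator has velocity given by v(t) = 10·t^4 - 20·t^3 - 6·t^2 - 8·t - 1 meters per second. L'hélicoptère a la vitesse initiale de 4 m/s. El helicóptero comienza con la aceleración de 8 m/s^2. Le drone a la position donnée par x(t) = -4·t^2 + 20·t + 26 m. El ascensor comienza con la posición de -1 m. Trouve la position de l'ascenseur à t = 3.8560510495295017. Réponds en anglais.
Starting from velocity v(t) = 10·t^4 - 20·t^3 - 6·t^2 - 8·t - 1, we take 1 integral. The integral of velocity is position. Using x(0) = -1, we get x(t) = 2·t^5 - 5·t^4 - 2·t^3 - 4·t^2 - t - 1. Using x(t) = 2·t^5 - 5·t^4 - 2·t^3 - 4·t^2 - t - 1 and substituting t = 3.8560510495295017, we find x = 420.616597640934.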